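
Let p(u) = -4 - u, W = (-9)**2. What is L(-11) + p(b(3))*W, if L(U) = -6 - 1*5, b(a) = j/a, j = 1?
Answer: -362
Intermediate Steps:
W = 81
b(a) = 1/a
L(U) = -11 (L(U) = -6 - 5 = -11)
L(-11) + p(b(3))*W = -11 + (-4 - 1/3)*81 = -11 - 13/3*81 = -11 - 351 = -362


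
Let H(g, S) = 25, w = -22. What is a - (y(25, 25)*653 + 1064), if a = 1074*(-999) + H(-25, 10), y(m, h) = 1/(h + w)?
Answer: -3222548/3 ≈ -1.0742e+6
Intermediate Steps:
y(m, h) = 1/(-22 + h) (y(m, h) = 1/(h - 22) = 1/(-22 + h))
a = -1072901 (a = 1074*(-999) + 25 = -1072926 + 25 = -1072901)
a - (y(25, 25)*653 + 1064) = -1072901 - (653/(-22 + 25) + 1064) = -1072901 - (653/3 + 1064) = -1072901 - 1*3845/3 = -1072901 - 3845/3 = -3222548/3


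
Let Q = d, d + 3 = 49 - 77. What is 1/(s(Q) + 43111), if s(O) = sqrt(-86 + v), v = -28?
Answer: 2269/97818865 - I*sqrt(114)/1858558435 ≈ 2.3196e-5 - 5.7448e-9*I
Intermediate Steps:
d = -31 (d = -3 + (49 - 77) = -3 - 28 = -31)
Q = -31
s(O) = I*sqrt(114) (s(O) = sqrt(-86 - 28) = sqrt(-114) = I*sqrt(114))
1/(s(Q) + 43111) = 1/(I*sqrt(114) + 43111) = 1/(43111 + I*sqrt(114))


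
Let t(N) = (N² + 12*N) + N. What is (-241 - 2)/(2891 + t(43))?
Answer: -243/5299 ≈ -0.045858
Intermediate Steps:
t(N) = N² + 13*N
(-241 - 2)/(2891 + t(43)) = (-241 - 2)/(2891 + 43*(13 + 43)) = -243/(2891 + 43*56) = -243/(2891 + 2408) = -243/5299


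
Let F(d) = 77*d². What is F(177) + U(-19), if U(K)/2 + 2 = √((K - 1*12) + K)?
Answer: 2412329 + 10*I*√2 ≈ 2.4123e+6 + 14.142*I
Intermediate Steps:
U(K) = -4 + 2*√(-12 + 2*K) (U(K) = -4 + 2*√((K - 1*12) + K) = -4 + 2*√((K - 12) + K) = -4 + 2*√((-12 + K) + K) = -4 + 2*√(-12 + 2*K))
F(177) + U(-19) = 77*177² + (-4 + 2*√(-12 + 2*(-19))) = 77*31329 + (-4 + 2*√(-12 - 38)) = 2412333 + (-4 + 2*√(-50)) = 2412333 + (-4 + 2*(5*I*√2)) = 2412333 + (-4 + 10*I*√2) = 2412329 + 10*I*√2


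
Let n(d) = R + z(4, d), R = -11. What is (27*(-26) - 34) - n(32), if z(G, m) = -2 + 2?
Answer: -725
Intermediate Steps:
z(G, m) = 0
n(d) = -11 (n(d) = -11 + 0 = -11)
(27*(-26) - 34) - n(32) = (27*(-26) - 34) - 1*(-11) = (-702 - 34) + 11 = -736 + 11 = -725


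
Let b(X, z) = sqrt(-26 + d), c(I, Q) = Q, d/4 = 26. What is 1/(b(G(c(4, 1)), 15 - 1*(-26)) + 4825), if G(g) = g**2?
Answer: 4825/23280547 - sqrt(78)/23280547 ≈ 0.00020688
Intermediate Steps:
d = 104 (d = 4*26 = 104)
b(X, z) = sqrt(78) (b(X, z) = sqrt(-26 + 104) = sqrt(78))
1/(b(G(c(4, 1)), 15 - 1*(-26)) + 4825) = 1/(sqrt(78) + 4825) = 1/(4825 + sqrt(78))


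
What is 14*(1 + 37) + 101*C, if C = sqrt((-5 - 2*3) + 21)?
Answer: 532 + 101*sqrt(10) ≈ 851.39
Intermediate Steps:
C = sqrt(10) (C = sqrt((-5 - 6) + 21) = sqrt(-11 + 21) = sqrt(10) ≈ 3.1623)
14*(1 + 37) + 101*C = 14*(1 + 37) + 101*sqrt(10) = 14*38 + 101*sqrt(10) = 532 + 101*sqrt(10)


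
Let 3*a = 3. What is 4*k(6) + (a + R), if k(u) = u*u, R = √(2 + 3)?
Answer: 145 + √5 ≈ 147.24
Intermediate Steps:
a = 1 (a = (⅓)*3 = 1)
R = √5 ≈ 2.2361
k(u) = u²
4*k(6) + (a + R) = 4*6² + (1 + √5) = 4*36 + (1 + √5) = 144 + (1 + √5) = 145 + √5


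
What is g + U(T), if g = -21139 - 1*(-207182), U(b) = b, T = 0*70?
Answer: 186043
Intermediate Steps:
T = 0
g = 186043 (g = -21139 + 207182 = 186043)
g + U(T) = 186043 + 0 = 186043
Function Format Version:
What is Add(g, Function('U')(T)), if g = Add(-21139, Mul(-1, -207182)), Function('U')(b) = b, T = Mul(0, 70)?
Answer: 186043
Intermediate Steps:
T = 0
g = 186043 (g = Add(-21139, 207182) = 186043)
Add(g, Function('U')(T)) = Add(186043, 0) = 186043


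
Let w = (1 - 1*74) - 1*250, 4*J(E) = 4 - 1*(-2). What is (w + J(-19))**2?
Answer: 413449/4 ≈ 1.0336e+5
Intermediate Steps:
J(E) = 3/2 (J(E) = (4 - 1*(-2))/4 = (4 + 2)/4 = (1/4)*6 = 3/2)
w = -323 (w = (1 - 74) - 250 = -73 - 250 = -323)
(w + J(-19))**2 = (-323 + 3/2)**2 = (-643/2)**2 = 413449/4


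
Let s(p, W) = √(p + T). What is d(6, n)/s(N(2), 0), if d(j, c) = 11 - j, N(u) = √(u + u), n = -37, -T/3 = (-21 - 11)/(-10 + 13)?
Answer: 5*√34/34 ≈ 0.85749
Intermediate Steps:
T = 32 (T = -3*(-21 - 11)/(-10 + 13) = -(-96)/3 = -3*(-32/3) = 32)
N(u) = √2*√u (N(u) = √(2*u) = √2*√u)
s(p, W) = √(32 + p) (s(p, W) = √(p + 32) = √(32 + p))
d(6, n)/s(N(2), 0) = (11 - 1*6)/(√(32 + √2*√2)) = (11 - 6)/(√(32 + 2)) = 5/(√34) = 5*(√34/34) = 5*√34/34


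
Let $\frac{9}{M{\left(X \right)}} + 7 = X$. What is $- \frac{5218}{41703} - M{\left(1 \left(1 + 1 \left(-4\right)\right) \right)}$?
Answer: $\frac{323147}{417030} \approx 0.77488$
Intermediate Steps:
$M{\left(X \right)} = \frac{9}{-7 + X}$
$- \frac{5218}{41703} - M{\left(1 \left(1 + 1 \left(-4\right)\right) \right)} = - \frac{5218}{41703} - \frac{9}{-7 + 1 \left(1 + 1 \left(-4\right)\right)} = \left(-5218\right) \frac{1}{41703} - \frac{9}{-7 + 1 \left(1 - 4\right)} = - \frac{5218}{41703} - \frac{9}{-7 + 1 \left(-3\right)} = - \frac{5218}{41703} - \frac{9}{-7 - 3} = - \frac{5218}{41703} - \frac{9}{-10} = - \frac{5218}{41703} - 9 \left(- \frac{1}{10}\right) = - \frac{5218}{41703} - - \frac{9}{10} = - \frac{5218}{41703} + \frac{9}{10} = \frac{323147}{417030}$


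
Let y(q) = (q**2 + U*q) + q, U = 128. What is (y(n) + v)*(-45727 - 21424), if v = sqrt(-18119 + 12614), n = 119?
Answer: -1981760312 - 67151*I*sqrt(5505) ≈ -1.9818e+9 - 4.9823e+6*I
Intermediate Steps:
y(q) = q**2 + 129*q (y(q) = (q**2 + 128*q) + q = q**2 + 129*q)
v = I*sqrt(5505) (v = sqrt(-5505) = I*sqrt(5505) ≈ 74.196*I)
(y(n) + v)*(-45727 - 21424) = (119*(129 + 119) + I*sqrt(5505))*(-45727 - 21424) = (119*248 + I*sqrt(5505))*(-67151) = (29512 + I*sqrt(5505))*(-67151) = -1981760312 - 67151*I*sqrt(5505)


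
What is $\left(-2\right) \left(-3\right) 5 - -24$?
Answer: $54$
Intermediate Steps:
$\left(-2\right) \left(-3\right) 5 - -24 = 6 \cdot 5 + 24 = 30 + 24 = 54$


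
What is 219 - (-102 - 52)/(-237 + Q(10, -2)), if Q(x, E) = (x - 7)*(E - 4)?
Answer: 55691/255 ≈ 218.40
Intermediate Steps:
Q(x, E) = (-7 + x)*(-4 + E)
219 - (-102 - 52)/(-237 + Q(10, -2)) = 219 - (-102 - 52)/(-237 + (28 - 7*(-2) - 4*10 - 2*10)) = 219 - (-154)/(-237 + (28 + 14 - 40 - 20)) = 219 - (-154)/(-237 - 18) = 219 - (-154)/(-255) = 219 - (-154)*(-1)/255 = 219 - 1*154/255 = 219 - 154/255 = 55691/255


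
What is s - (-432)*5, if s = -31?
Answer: 2129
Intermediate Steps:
s - (-432)*5 = -31 - (-432)*5 = -31 - 48*(-45) = -31 + 2160 = 2129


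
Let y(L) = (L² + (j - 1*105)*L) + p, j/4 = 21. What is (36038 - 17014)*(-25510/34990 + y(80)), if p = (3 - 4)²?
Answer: 314204721472/3499 ≈ 8.9798e+7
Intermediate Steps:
j = 84 (j = 4*21 = 84)
p = 1 (p = (-1)² = 1)
y(L) = 1 + L² - 21*L (y(L) = (L² + (84 - 1*105)*L) + 1 = (L² + (84 - 105)*L) + 1 = (L² - 21*L) + 1 = 1 + L² - 21*L)
(36038 - 17014)*(-25510/34990 + y(80)) = (36038 - 17014)*(-25510/34990 + (1 + 80² - 21*80)) = 19024*(-25510*1/34990 + (1 + 6400 - 1680)) = 19024*(-2551/3499 + 4721) = 19024*(16516228/3499) = 314204721472/3499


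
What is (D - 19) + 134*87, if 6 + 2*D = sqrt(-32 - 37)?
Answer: 11636 + I*sqrt(69)/2 ≈ 11636.0 + 4.1533*I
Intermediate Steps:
D = -3 + I*sqrt(69)/2 (D = -3 + sqrt(-32 - 37)/2 = -3 + sqrt(-69)/2 = -3 + (I*sqrt(69))/2 = -3 + I*sqrt(69)/2 ≈ -3.0 + 4.1533*I)
(D - 19) + 134*87 = ((-3 + I*sqrt(69)/2) - 19) + 134*87 = (-22 + I*sqrt(69)/2) + 11658 = 11636 + I*sqrt(69)/2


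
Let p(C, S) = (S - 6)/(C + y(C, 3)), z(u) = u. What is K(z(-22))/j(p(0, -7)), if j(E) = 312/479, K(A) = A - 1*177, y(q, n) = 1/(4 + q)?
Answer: -95321/312 ≈ -305.52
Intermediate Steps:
K(A) = -177 + A (K(A) = A - 177 = -177 + A)
p(C, S) = (-6 + S)/(C + 1/(4 + C)) (p(C, S) = (S - 6)/(C + 1/(4 + C)) = (-6 + S)/(C + 1/(4 + C)))
j(E) = 312/479 (j(E) = 312*(1/479) = 312/479)
K(z(-22))/j(p(0, -7)) = (-177 - 22)/(312/479) = -199*479/312 = -95321/312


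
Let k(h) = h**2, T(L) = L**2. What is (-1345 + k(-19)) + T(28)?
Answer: -200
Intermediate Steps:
(-1345 + k(-19)) + T(28) = (-1345 + (-19)**2) + 28**2 = (-1345 + 361) + 784 = -984 + 784 = -200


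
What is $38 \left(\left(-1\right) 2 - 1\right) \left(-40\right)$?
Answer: $4560$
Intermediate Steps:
$38 \left(\left(-1\right) 2 - 1\right) \left(-40\right) = 38 \left(-2 - 1\right) \left(-40\right) = 38 \left(-3\right) \left(-40\right) = \left(-114\right) \left(-40\right) = 4560$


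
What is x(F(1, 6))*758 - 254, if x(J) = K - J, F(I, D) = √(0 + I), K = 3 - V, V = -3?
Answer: 3536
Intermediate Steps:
K = 6 (K = 3 - 1*(-3) = 3 + 3 = 6)
F(I, D) = √I
x(J) = 6 - J
x(F(1, 6))*758 - 254 = (6 - √1)*758 - 254 = (6 - 1*1)*758 - 254 = (6 - 1)*758 - 254 = 5*758 - 254 = 3790 - 254 = 3536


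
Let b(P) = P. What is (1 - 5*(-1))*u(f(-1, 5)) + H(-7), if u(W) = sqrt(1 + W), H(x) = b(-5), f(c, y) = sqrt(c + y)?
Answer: -5 + 6*sqrt(3) ≈ 5.3923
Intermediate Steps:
H(x) = -5
(1 - 5*(-1))*u(f(-1, 5)) + H(-7) = (1 - 5*(-1))*sqrt(1 + sqrt(-1 + 5)) - 5 = (1 + 5)*sqrt(1 + sqrt(4)) - 5 = 6*sqrt(1 + 2) - 5 = 6*sqrt(3) - 5 = -5 + 6*sqrt(3)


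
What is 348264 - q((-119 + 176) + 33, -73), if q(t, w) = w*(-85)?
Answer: 342059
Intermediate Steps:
q(t, w) = -85*w
348264 - q((-119 + 176) + 33, -73) = 348264 - (-85)*(-73) = 348264 - 1*6205 = 348264 - 6205 = 342059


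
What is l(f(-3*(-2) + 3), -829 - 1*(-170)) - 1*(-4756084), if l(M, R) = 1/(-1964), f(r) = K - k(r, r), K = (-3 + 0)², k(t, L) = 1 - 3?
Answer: 9340948975/1964 ≈ 4.7561e+6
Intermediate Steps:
k(t, L) = -2
K = 9 (K = (-3)² = 9)
f(r) = 11 (f(r) = 9 - 1*(-2) = 9 + 2 = 11)
l(M, R) = -1/1964
l(f(-3*(-2) + 3), -829 - 1*(-170)) - 1*(-4756084) = -1/1964 - 1*(-4756084) = -1/1964 + 4756084 = 9340948975/1964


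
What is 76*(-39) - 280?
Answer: -3244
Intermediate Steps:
76*(-39) - 280 = -2964 - 280 = -3244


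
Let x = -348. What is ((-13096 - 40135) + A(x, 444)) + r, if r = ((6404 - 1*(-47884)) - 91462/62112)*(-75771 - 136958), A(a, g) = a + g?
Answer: -358646235751973/31056 ≈ -1.1548e+10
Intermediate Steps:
r = -358644585591413/31056 (r = ((6404 + 47884) - 91462*1/62112)*(-212729) = (54288 - 45731/31056)*(-212729) = (1685922397/31056)*(-212729) = -358644585591413/31056 ≈ -1.1548e+10)
((-13096 - 40135) + A(x, 444)) + r = ((-13096 - 40135) + (-348 + 444)) - 358644585591413/31056 = (-53231 + 96) - 358644585591413/31056 = -53135 - 358644585591413/31056 = -358646235751973/31056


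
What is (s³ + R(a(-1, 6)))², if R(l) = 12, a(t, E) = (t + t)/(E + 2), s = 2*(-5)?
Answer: 976144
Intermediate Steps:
s = -10
a(t, E) = 2*t/(2 + E) (a(t, E) = (2*t)/(2 + E) = 2*t/(2 + E))
(s³ + R(a(-1, 6)))² = ((-10)³ + 12)² = (-1000 + 12)² = (-988)² = 976144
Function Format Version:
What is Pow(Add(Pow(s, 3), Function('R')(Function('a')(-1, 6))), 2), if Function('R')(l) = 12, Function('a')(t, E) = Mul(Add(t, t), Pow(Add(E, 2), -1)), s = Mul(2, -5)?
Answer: 976144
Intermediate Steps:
s = -10
Function('a')(t, E) = Mul(2, t, Pow(Add(2, E), -1)) (Function('a')(t, E) = Mul(Mul(2, t), Pow(Add(2, E), -1)) = Mul(2, t, Pow(Add(2, E), -1)))
Pow(Add(Pow(s, 3), Function('R')(Function('a')(-1, 6))), 2) = Pow(Add(Pow(-10, 3), 12), 2) = Pow(Add(-1000, 12), 2) = Pow(-988, 2) = 976144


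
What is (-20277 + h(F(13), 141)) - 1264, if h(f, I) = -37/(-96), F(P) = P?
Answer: -2067899/96 ≈ -21541.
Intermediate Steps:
h(f, I) = 37/96 (h(f, I) = -37*(-1/96) = 37/96)
(-20277 + h(F(13), 141)) - 1264 = (-20277 + 37/96) - 1264 = -1946555/96 - 1264 = -2067899/96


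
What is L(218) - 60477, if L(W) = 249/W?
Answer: -13183737/218 ≈ -60476.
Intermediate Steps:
L(218) - 60477 = 249/218 - 60477 = -13183737/218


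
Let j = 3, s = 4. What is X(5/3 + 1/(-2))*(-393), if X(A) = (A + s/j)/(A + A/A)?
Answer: -5895/13 ≈ -453.46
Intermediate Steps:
X(A) = (4/3 + A)/(1 + A) (X(A) = (A + 4/3)/(A + A/A) = (A + 4*(⅓))/(A + 1) = (A + 4/3)/(1 + A) = (4/3 + A)/(1 + A))
X(5/3 + 1/(-2))*(-393) = ((4/3 + (5/3 + 1/(-2)))/(1 + (5/3 + 1/(-2))))*(-393) = ((4/3 + (5*(⅓) + 1*(-½)))/(1 + (5*(⅓) + 1*(-½))))*(-393) = ((4/3 + (5/3 - ½))/(1 + (5/3 - ½)))*(-393) = ((4/3 + 7/6)/(1 + 7/6))*(-393) = ((5/2)/(13/6))*(-393) = ((6/13)*(5/2))*(-393) = (15/13)*(-393) = -5895/13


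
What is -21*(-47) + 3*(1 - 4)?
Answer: 978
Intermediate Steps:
-21*(-47) + 3*(1 - 4) = 987 + 3*(-3) = 987 - 9 = 978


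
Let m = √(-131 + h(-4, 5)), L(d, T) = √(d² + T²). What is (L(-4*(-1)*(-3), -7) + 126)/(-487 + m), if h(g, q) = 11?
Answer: -(126 + √193)/(487 - 2*I*√30) ≈ -0.28711 - 0.0064581*I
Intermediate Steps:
L(d, T) = √(T² + d²)
m = 2*I*√30 (m = √(-131 + 11) = √(-120) = 2*I*√30 ≈ 10.954*I)
(L(-4*(-1)*(-3), -7) + 126)/(-487 + m) = (√((-7)² + (-4*(-1)*(-3))²) + 126)/(-487 + 2*I*√30) = (√(49 + (4*(-3))²) + 126)/(-487 + 2*I*√30) = (√(49 + (-12)²) + 126)/(-487 + 2*I*√30) = (√(49 + 144) + 126)/(-487 + 2*I*√30) = (√193 + 126)/(-487 + 2*I*√30) = (126 + √193)/(-487 + 2*I*√30)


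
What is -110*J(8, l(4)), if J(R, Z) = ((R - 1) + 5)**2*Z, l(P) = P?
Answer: -63360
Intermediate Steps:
J(R, Z) = Z*(4 + R)**2 (J(R, Z) = ((-1 + R) + 5)**2*Z = (4 + R)**2*Z = Z*(4 + R)**2)
-110*J(8, l(4)) = -440*(4 + 8)**2 = -440*12**2 = -440*144 = -110*576 = -63360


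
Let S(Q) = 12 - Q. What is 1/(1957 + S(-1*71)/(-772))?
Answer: 772/1510721 ≈ 0.00051101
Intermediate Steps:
1/(1957 + S(-1*71)/(-772)) = 1/(1957 + (12 - (-1)*71)/(-772)) = 1/(1957 + (12 - 1*(-71))*(-1/772)) = 1/(1957 + (12 + 71)*(-1/772)) = 1/(1957 + 83*(-1/772)) = 1/(1957 - 83/772) = 1/(1510721/772) = 772/1510721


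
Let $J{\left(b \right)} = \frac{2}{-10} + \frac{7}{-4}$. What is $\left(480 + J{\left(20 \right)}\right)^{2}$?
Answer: $\frac{91412721}{400} \approx 2.2853 \cdot 10^{5}$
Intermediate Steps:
$J{\left(b \right)} = - \frac{39}{20}$ ($J{\left(b \right)} = 2 \left(- \frac{1}{10}\right) + 7 \left(- \frac{1}{4}\right) = - \frac{1}{5} - \frac{7}{4} = - \frac{39}{20}$)
$\left(480 + J{\left(20 \right)}\right)^{2} = \left(480 - \frac{39}{20}\right)^{2} = \left(\frac{9561}{20}\right)^{2} = \frac{91412721}{400}$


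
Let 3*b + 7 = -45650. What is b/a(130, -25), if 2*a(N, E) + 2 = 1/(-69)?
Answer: 2100222/139 ≈ 15110.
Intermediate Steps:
b = -15219 (b = -7/3 + (⅓)*(-45650) = -7/3 - 45650/3 = -15219)
a(N, E) = -139/138 (a(N, E) = -1 + (½)/(-69) = -1 + (½)*(-1/69) = -1 - 1/138 = -139/138)
b/a(130, -25) = -15219/(-139/138) = -15219*(-138/139) = 2100222/139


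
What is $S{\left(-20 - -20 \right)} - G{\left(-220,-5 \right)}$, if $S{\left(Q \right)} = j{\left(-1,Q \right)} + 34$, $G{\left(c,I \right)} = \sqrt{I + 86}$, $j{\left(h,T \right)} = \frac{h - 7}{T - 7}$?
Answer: $\frac{183}{7} \approx 26.143$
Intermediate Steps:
$j{\left(h,T \right)} = \frac{-7 + h}{-7 + T}$
$G{\left(c,I \right)} = \sqrt{86 + I}$
$S{\left(Q \right)} = 34 - \frac{8}{-7 + Q}$ ($S{\left(Q \right)} = \frac{-7 - 1}{-7 + Q} + 34 = \frac{1}{-7 + Q} \left(-8\right) + 34 = - \frac{8}{-7 + Q} + 34 = 34 - \frac{8}{-7 + Q}$)
$S{\left(-20 - -20 \right)} - G{\left(-220,-5 \right)} = \frac{2 \left(-123 + 17 \left(-20 - -20\right)\right)}{-7 - 0} - \sqrt{86 - 5} = \frac{2 \left(-123 + 17 \left(-20 + 20\right)\right)}{-7 + \left(-20 + 20\right)} - \sqrt{81} = \frac{2 \left(-123 + 17 \cdot 0\right)}{-7 + 0} - 9 = \frac{2 \left(-123 + 0\right)}{-7} - 9 = 2 \left(- \frac{1}{7}\right) \left(-123\right) - 9 = \frac{246}{7} - 9 = \frac{183}{7}$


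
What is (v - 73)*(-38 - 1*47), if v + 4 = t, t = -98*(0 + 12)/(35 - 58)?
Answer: 50575/23 ≈ 2198.9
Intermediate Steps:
t = 1176/23 (t = -98/((-23/12)) = -98/((-23*1/12)) = -98/(-23/12) = -98*(-12/23) = 1176/23 ≈ 51.130)
v = 1084/23 (v = -4 + 1176/23 = 1084/23 ≈ 47.130)
(v - 73)*(-38 - 1*47) = (1084/23 - 73)*(-38 - 1*47) = -595*(-38 - 47)/23 = -595/23*(-85) = 50575/23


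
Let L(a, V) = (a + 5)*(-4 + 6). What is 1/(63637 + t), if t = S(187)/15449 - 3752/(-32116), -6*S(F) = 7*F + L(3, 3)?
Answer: 106320018/6765897886687 ≈ 1.5714e-5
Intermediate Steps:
L(a, V) = 10 + 2*a (L(a, V) = (5 + a)*2 = 10 + 2*a)
S(F) = -8/3 - 7*F/6 (S(F) = -(7*F + (10 + 2*3))/6 = -(7*F + (10 + 6))/6 = -(7*F + 16)/6 = -(16 + 7*F)/6 = -8/3 - 7*F/6)
t = 10901221/106320018 (t = (-8/3 - 7/6*187)/15449 - 3752/(-32116) = (-8/3 - 1309/6)*(1/15449) - 3752*(-1/32116) = -1325/6*1/15449 + 134/1147 = -1325/92694 + 134/1147 = 10901221/106320018 ≈ 0.10253)
1/(63637 + t) = 1/(63637 + 10901221/106320018) = 1/(6765897886687/106320018) = 106320018/6765897886687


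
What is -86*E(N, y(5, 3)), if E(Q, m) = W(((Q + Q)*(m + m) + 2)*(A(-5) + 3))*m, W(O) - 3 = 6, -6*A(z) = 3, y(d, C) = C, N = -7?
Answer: -2322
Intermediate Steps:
A(z) = -½ (A(z) = -⅙*3 = -½)
W(O) = 9 (W(O) = 3 + 6 = 9)
E(Q, m) = 9*m
-86*E(N, y(5, 3)) = -774*3 = -86*27 = -2322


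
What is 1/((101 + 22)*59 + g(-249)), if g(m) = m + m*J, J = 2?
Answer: 1/6510 ≈ 0.00015361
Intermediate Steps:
g(m) = 3*m (g(m) = m + m*2 = m + 2*m = 3*m)
1/((101 + 22)*59 + g(-249)) = 1/((101 + 22)*59 + 3*(-249)) = 1/(123*59 - 747) = 1/(7257 - 747) = 1/6510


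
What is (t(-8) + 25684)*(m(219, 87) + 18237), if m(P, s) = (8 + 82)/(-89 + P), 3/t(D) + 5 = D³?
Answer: 3148229201250/6721 ≈ 4.6842e+8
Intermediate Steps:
t(D) = 3/(-5 + D³)
m(P, s) = 90/(-89 + P)
(t(-8) + 25684)*(m(219, 87) + 18237) = (3/(-5 + (-8)³) + 25684)*(90/(-89 + 219) + 18237) = (3/(-5 - 512) + 25684)*(90/130 + 18237) = (3/(-517) + 25684)*(90*(1/130) + 18237) = (3*(-1/517) + 25684)*(9/13 + 18237) = (-3/517 + 25684)*(237090/13) = (13278625/517)*(237090/13) = 3148229201250/6721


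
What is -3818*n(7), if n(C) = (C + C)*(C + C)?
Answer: -748328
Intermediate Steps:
n(C) = 4*C² (n(C) = (2*C)*(2*C) = 4*C²)
-3818*n(7) = -15272*7² = -15272*49 = -3818*196 = -748328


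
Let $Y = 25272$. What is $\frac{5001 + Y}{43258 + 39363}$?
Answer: $\frac{30273}{82621} \approx 0.36641$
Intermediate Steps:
$\frac{5001 + Y}{43258 + 39363} = \frac{5001 + 25272}{43258 + 39363} = \frac{30273}{82621}$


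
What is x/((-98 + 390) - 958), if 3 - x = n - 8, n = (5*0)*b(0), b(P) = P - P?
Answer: -11/666 ≈ -0.016517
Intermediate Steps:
b(P) = 0
n = 0 (n = (5*0)*0 = 0*0 = 0)
x = 11 (x = 3 - (0 - 8) = 3 - 1*(-8) = 3 + 8 = 11)
x/((-98 + 390) - 958) = 11/((-98 + 390) - 958) = 11/(292 - 958) = 11/(-666) = 11*(-1/666) = -11/666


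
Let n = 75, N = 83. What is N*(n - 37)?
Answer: 3154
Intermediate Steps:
N*(n - 37) = 83*(75 - 37) = 83*38 = 3154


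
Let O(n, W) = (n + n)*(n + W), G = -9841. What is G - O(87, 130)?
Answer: -47599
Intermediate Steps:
O(n, W) = 2*n*(W + n) (O(n, W) = (2*n)*(W + n) = 2*n*(W + n))
G - O(87, 130) = -9841 - 2*87*(130 + 87) = -9841 - 2*87*217 = -9841 - 1*37758 = -9841 - 37758 = -47599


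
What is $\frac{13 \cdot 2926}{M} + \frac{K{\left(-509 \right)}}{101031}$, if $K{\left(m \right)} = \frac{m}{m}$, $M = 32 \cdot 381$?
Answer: $\frac{640504895}{205294992} \approx 3.1199$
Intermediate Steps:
$M = 12192$
$K{\left(m \right)} = 1$
$\frac{13 \cdot 2926}{M} + \frac{K{\left(-509 \right)}}{101031} = \frac{13 \cdot 2926}{12192} + 1 \cdot \frac{1}{101031} = 38038 \cdot \frac{1}{12192} + 1 \cdot \frac{1}{101031} = \frac{19019}{6096} + \frac{1}{101031} = \frac{640504895}{205294992}$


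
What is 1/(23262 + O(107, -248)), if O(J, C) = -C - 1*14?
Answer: 1/23496 ≈ 4.2560e-5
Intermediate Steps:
O(J, C) = -14 - C (O(J, C) = -C - 14 = -14 - C)
1/(23262 + O(107, -248)) = 1/(23262 + (-14 - 1*(-248))) = 1/(23262 + (-14 + 248)) = 1/(23262 + 234) = 1/23496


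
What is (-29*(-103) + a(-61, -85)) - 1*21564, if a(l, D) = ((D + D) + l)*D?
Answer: 1058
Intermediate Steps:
a(l, D) = D*(l + 2*D) (a(l, D) = (2*D + l)*D = (l + 2*D)*D = D*(l + 2*D))
(-29*(-103) + a(-61, -85)) - 1*21564 = (-29*(-103) - 85*(-61 + 2*(-85))) - 1*21564 = (2987 - 85*(-61 - 170)) - 21564 = (2987 - 85*(-231)) - 21564 = (2987 + 19635) - 21564 = 22622 - 21564 = 1058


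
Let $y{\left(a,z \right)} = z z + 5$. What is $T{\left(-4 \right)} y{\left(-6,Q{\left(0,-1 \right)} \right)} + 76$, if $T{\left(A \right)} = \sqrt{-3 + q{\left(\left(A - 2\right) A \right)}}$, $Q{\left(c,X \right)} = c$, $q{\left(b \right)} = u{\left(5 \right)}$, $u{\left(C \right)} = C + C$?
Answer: $76 + 5 \sqrt{7} \approx 89.229$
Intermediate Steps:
$u{\left(C \right)} = 2 C$
$q{\left(b \right)} = 10$ ($q{\left(b \right)} = 2 \cdot 5 = 10$)
$T{\left(A \right)} = \sqrt{7}$ ($T{\left(A \right)} = \sqrt{-3 + 10} = \sqrt{7}$)
$y{\left(a,z \right)} = 5 + z^{2}$ ($y{\left(a,z \right)} = z^{2} + 5 = 5 + z^{2}$)
$T{\left(-4 \right)} y{\left(-6,Q{\left(0,-1 \right)} \right)} + 76 = \sqrt{7} \left(5 + 0^{2}\right) + 76 = \sqrt{7} \left(5 + 0\right) + 76 = \sqrt{7} \cdot 5 + 76 = 5 \sqrt{7} + 76 = 76 + 5 \sqrt{7}$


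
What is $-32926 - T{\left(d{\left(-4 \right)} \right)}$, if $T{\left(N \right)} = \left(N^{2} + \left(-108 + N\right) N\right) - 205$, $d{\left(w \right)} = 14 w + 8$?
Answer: $-42513$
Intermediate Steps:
$d{\left(w \right)} = 8 + 14 w$
$T{\left(N \right)} = -205 + N^{2} + N \left(-108 + N\right)$ ($T{\left(N \right)} = \left(N^{2} + N \left(-108 + N\right)\right) - 205 = -205 + N^{2} + N \left(-108 + N\right)$)
$-32926 - T{\left(d{\left(-4 \right)} \right)} = -32926 - \left(-205 - 108 \left(8 + 14 \left(-4\right)\right) + 2 \left(8 + 14 \left(-4\right)\right)^{2}\right) = -32926 - \left(-205 - 108 \left(8 - 56\right) + 2 \left(8 - 56\right)^{2}\right) = -32926 - \left(-205 - -5184 + 2 \left(-48\right)^{2}\right) = -32926 - \left(-205 + 5184 + 2 \cdot 2304\right) = -32926 - \left(-205 + 5184 + 4608\right) = -32926 - 9587 = -42513$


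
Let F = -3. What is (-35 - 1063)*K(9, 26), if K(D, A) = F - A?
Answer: 31842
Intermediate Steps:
K(D, A) = -3 - A
(-35 - 1063)*K(9, 26) = (-35 - 1063)*(-3 - 1*26) = -1098*(-3 - 26) = -1098*(-29) = 31842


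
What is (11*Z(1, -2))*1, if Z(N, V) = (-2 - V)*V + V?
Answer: -22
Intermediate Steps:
Z(N, V) = V + V*(-2 - V) (Z(N, V) = V*(-2 - V) + V = V + V*(-2 - V))
(11*Z(1, -2))*1 = (11*(-1*(-2)*(1 - 2)))*1 = (11*(-1*(-2)*(-1)))*1 = (11*(-2))*1 = -22*1 = -22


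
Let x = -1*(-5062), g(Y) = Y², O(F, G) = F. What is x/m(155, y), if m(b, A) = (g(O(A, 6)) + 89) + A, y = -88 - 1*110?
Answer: 5062/39095 ≈ 0.12948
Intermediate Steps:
y = -198 (y = -88 - 110 = -198)
m(b, A) = 89 + A + A² (m(b, A) = (A² + 89) + A = (89 + A²) + A = 89 + A + A²)
x = 5062
x/m(155, y) = 5062/(89 - 198 + (-198)²) = 5062/(89 - 198 + 39204) = 5062/39095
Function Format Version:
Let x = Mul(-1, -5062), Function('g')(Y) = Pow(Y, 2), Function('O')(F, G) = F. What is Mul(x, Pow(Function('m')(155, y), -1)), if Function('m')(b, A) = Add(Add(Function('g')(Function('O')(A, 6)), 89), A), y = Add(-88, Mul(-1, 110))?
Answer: Rational(5062, 39095) ≈ 0.12948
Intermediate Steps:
y = -198 (y = Add(-88, -110) = -198)
Function('m')(b, A) = Add(89, A, Pow(A, 2)) (Function('m')(b, A) = Add(Add(Pow(A, 2), 89), A) = Add(Add(89, Pow(A, 2)), A) = Add(89, A, Pow(A, 2)))
x = 5062
Mul(x, Pow(Function('m')(155, y), -1)) = Mul(5062, Pow(Add(89, -198, Pow(-198, 2)), -1)) = Mul(5062, Pow(Add(89, -198, 39204), -1)) = Mul(5062, Pow(39095, -1)) = Mul(5062, Rational(1, 39095)) = Rational(5062, 39095)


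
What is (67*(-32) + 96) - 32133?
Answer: -34181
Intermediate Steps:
(67*(-32) + 96) - 32133 = (-2144 + 96) - 32133 = -2048 - 32133 = -34181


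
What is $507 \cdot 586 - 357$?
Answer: $296745$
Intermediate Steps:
$507 \cdot 586 - 357 = 297102 + \left(-370 + 13\right) = 297102 - 357 = 296745$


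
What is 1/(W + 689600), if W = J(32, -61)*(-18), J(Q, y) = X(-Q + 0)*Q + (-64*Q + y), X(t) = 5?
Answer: 1/724682 ≈ 1.3799e-6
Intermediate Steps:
J(Q, y) = y - 59*Q (J(Q, y) = 5*Q + (-64*Q + y) = 5*Q + (y - 64*Q) = y - 59*Q)
W = 35082 (W = (-61 - 59*32)*(-18) = (-61 - 1888)*(-18) = -1949*(-18) = 35082)
1/(W + 689600) = 1/(35082 + 689600) = 1/724682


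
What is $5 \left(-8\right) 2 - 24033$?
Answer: $-24113$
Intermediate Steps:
$5 \left(-8\right) 2 - 24033 = \left(-40\right) 2 - 24033 = -80 - 24033 = -24113$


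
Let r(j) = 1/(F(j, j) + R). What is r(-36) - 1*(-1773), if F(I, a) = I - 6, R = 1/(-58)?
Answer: 4320743/2437 ≈ 1773.0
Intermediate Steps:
R = -1/58 ≈ -0.017241
F(I, a) = -6 + I
r(j) = 1/(-349/58 + j) (r(j) = 1/((-6 + j) - 1/58) = 1/(-349/58 + j))
r(-36) - 1*(-1773) = 58/(-349 + 58*(-36)) - 1*(-1773) = 58/(-349 - 2088) + 1773 = 58/(-2437) + 1773 = 58*(-1/2437) + 1773 = -58/2437 + 1773 = 4320743/2437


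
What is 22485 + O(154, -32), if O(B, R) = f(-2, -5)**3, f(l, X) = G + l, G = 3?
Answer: 22486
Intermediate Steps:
f(l, X) = 3 + l
O(B, R) = 1 (O(B, R) = (3 - 2)**3 = 1**3 = 1)
22485 + O(154, -32) = 22485 + 1 = 22486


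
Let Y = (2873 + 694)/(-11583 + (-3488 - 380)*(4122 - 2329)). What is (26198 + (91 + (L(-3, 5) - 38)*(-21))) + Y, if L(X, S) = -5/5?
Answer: 188316751389/6946907 ≈ 27108.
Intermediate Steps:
Y = -3567/6946907 (Y = 3567/(-11583 - 3868*1793) = 3567/(-11583 - 6935324) = 3567/(-6946907) = 3567*(-1/6946907) = -3567/6946907 ≈ -0.00051347)
L(X, S) = -1 (L(X, S) = -5*⅕ = -1)
(26198 + (91 + (L(-3, 5) - 38)*(-21))) + Y = (26198 + (91 + (-1 - 38)*(-21))) - 3567/6946907 = (26198 + (91 - 39*(-21))) - 3567/6946907 = (26198 + (91 + 819)) - 3567/6946907 = (26198 + 910) - 3567/6946907 = 27108 - 3567/6946907 = 188316751389/6946907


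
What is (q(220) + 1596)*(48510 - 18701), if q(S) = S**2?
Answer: 1490330764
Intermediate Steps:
(q(220) + 1596)*(48510 - 18701) = (220**2 + 1596)*(48510 - 18701) = (48400 + 1596)*29809 = 49996*29809 = 1490330764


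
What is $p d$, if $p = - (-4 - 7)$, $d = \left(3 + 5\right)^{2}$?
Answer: $704$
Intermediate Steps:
$d = 64$ ($d = 8^{2} = 64$)
$p = 11$ ($p = \left(-1\right) \left(-11\right) = 11$)
$p d = 11 \cdot 64 = 704$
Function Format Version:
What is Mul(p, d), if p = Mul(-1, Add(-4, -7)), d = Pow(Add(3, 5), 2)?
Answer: 704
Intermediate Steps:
d = 64 (d = Pow(8, 2) = 64)
p = 11 (p = Mul(-1, -11) = 11)
Mul(p, d) = Mul(11, 64) = 704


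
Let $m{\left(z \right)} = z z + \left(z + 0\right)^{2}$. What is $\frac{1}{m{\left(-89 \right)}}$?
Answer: $\frac{1}{15842} \approx 6.3123 \cdot 10^{-5}$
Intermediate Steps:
$m{\left(z \right)} = 2 z^{2}$ ($m{\left(z \right)} = z^{2} + z^{2} = 2 z^{2}$)
$\frac{1}{m{\left(-89 \right)}} = \frac{1}{2 \left(-89\right)^{2}} = \frac{1}{2 \cdot 7921} = \frac{1}{15842}$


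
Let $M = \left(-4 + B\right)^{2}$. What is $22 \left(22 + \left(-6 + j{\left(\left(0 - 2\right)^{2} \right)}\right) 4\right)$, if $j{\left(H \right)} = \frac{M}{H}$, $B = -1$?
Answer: $506$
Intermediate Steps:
$M = 25$ ($M = \left(-4 - 1\right)^{2} = \left(-5\right)^{2} = 25$)
$j{\left(H \right)} = \frac{25}{H}$
$22 \left(22 + \left(-6 + j{\left(\left(0 - 2\right)^{2} \right)}\right) 4\right) = 22 \left(22 + \left(-6 + \frac{25}{\left(0 - 2\right)^{2}}\right) 4\right) = 22 \left(22 + \left(-6 + \frac{25}{\left(-2\right)^{2}}\right) 4\right) = 22 \left(22 + \left(-6 + \frac{25}{4}\right) 4\right) = 22 \left(22 + \frac{1}{4} \cdot 4\right) = 22 \left(22 + 1\right) = 22 \cdot 23 = 506$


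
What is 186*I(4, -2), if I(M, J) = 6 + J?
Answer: 744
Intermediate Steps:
186*I(4, -2) = 186*(6 - 2) = 186*4 = 744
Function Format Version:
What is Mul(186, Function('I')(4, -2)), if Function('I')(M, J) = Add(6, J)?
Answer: 744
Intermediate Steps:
Mul(186, Function('I')(4, -2)) = Mul(186, Add(6, -2)) = Mul(186, 4) = 744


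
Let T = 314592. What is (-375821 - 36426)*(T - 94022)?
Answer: -90929320790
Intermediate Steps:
(-375821 - 36426)*(T - 94022) = (-375821 - 36426)*(314592 - 94022) = -412247*220570 = -90929320790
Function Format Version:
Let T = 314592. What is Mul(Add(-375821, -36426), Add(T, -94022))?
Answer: -90929320790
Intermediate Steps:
Mul(Add(-375821, -36426), Add(T, -94022)) = Mul(Add(-375821, -36426), Add(314592, -94022)) = Mul(-412247, 220570) = -90929320790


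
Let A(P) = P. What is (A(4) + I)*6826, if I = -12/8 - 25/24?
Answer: 119455/12 ≈ 9954.6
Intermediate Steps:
I = -61/24 (I = -12*⅛ - 25*1/24 = -3/2 - 25/24 = -61/24 ≈ -2.5417)
(A(4) + I)*6826 = (4 - 61/24)*6826 = (35/24)*6826 = 119455/12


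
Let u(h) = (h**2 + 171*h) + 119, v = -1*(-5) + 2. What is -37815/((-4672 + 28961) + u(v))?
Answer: -37815/25654 ≈ -1.4740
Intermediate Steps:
v = 7 (v = 5 + 2 = 7)
u(h) = 119 + h**2 + 171*h
-37815/((-4672 + 28961) + u(v)) = -37815/((-4672 + 28961) + (119 + 7**2 + 171*7)) = -37815/(24289 + (119 + 49 + 1197)) = -37815/(24289 + 1365) = -37815/25654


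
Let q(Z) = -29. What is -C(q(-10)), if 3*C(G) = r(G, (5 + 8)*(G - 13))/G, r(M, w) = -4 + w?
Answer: -550/87 ≈ -6.3218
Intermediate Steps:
C(G) = (-173 + 13*G)/(3*G) (C(G) = ((-4 + (5 + 8)*(G - 13))/G)/3 = ((-4 + 13*(-13 + G))/G)/3 = ((-4 + (-169 + 13*G))/G)/3 = ((-173 + 13*G)/G)/3 = (-173 + 13*G)/(3*G))
-C(q(-10)) = -(-173 + 13*(-29))/(3*(-29)) = -(-1)*(-173 - 377)/(3*29) = -(-1)*(-550)/(3*29) = -1*550/87 = -550/87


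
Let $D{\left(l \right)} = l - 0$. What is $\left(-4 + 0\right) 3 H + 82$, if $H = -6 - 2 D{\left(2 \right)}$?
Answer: $202$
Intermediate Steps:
$D{\left(l \right)} = l$ ($D{\left(l \right)} = l + 0 = l$)
$H = -10$ ($H = -6 - 4 = -10$)
$\left(-4 + 0\right) 3 H + 82 = \left(-4 + 0\right) 3 \left(-10\right) + 82 = \left(-4\right) 3 \left(-10\right) + 82 = \left(-12\right) \left(-10\right) + 82 = 120 + 82 = 202$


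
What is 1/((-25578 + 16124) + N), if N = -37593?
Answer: -1/47047 ≈ -2.1255e-5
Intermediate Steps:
1/((-25578 + 16124) + N) = 1/((-25578 + 16124) - 37593) = 1/(-9454 - 37593) = 1/(-47047) = -1/47047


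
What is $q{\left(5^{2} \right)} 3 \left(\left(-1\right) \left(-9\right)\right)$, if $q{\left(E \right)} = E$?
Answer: $675$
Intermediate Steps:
$q{\left(5^{2} \right)} 3 \left(\left(-1\right) \left(-9\right)\right) = 5^{2} \cdot 3 \left(\left(-1\right) \left(-9\right)\right) = 25 \cdot 3 \cdot 9 = 75 \cdot 9 = 675$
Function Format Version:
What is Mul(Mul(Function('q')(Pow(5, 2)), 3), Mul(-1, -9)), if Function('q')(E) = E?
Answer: 675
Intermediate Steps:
Mul(Mul(Function('q')(Pow(5, 2)), 3), Mul(-1, -9)) = Mul(Mul(Pow(5, 2), 3), Mul(-1, -9)) = Mul(Mul(25, 3), 9) = Mul(75, 9) = 675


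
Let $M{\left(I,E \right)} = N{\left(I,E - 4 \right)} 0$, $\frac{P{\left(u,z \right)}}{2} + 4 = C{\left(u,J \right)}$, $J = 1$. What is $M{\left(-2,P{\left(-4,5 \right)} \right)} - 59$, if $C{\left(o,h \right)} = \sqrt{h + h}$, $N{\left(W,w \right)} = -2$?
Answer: $-59$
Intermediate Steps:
$C{\left(o,h \right)} = \sqrt{2} \sqrt{h}$ ($C{\left(o,h \right)} = \sqrt{2 h} = \sqrt{2} \sqrt{h}$)
$P{\left(u,z \right)} = -8 + 2 \sqrt{2}$ ($P{\left(u,z \right)} = -8 + 2 \sqrt{2} \sqrt{1} = -8 + 2 \sqrt{2} \cdot 1 = -8 + 2 \sqrt{2}$)
$M{\left(I,E \right)} = 0$ ($M{\left(I,E \right)} = \left(-2\right) 0 = 0$)
$M{\left(-2,P{\left(-4,5 \right)} \right)} - 59 = 0 - 59 = -59$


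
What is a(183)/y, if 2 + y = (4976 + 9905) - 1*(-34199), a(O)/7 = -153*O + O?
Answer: -97356/24539 ≈ -3.9674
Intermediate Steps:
a(O) = -1064*O (a(O) = 7*(-153*O + O) = 7*(-152*O) = -1064*O)
y = 49078 (y = -2 + ((4976 + 9905) - 1*(-34199)) = -2 + (14881 + 34199) = -2 + 49080 = 49078)
a(183)/y = -1064*183/49078 = -194712*1/49078 = -97356/24539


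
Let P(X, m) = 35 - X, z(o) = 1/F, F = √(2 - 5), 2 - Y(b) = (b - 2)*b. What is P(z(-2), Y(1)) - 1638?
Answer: -1603 + I*√3/3 ≈ -1603.0 + 0.57735*I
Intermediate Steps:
Y(b) = 2 - b*(-2 + b) (Y(b) = 2 - (b - 2)*b = 2 - (-2 + b)*b = 2 - b*(-2 + b))
F = I*√3 (F = √(-3) = I*√3 ≈ 1.732*I)
z(o) = -I*√3/3 (z(o) = 1/(I*√3) = -I*√3/3)
P(z(-2), Y(1)) - 1638 = (35 - (-1)*I*√3/3) - 1638 = (35 + I*√3/3) - 1638 = -1603 + I*√3/3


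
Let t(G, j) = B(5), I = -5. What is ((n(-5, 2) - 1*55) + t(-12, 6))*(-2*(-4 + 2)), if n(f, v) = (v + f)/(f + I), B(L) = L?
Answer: -994/5 ≈ -198.80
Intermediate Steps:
t(G, j) = 5
n(f, v) = (f + v)/(-5 + f) (n(f, v) = (v + f)/(f - 5) = (f + v)/(-5 + f))
((n(-5, 2) - 1*55) + t(-12, 6))*(-2*(-4 + 2)) = (((-5 + 2)/(-5 - 5) - 1*55) + 5)*(-2*(-4 + 2)) = ((-3/(-10) - 55) + 5)*(-2*(-2)) = ((-1/10*(-3) - 55) + 5)*4 = ((3/10 - 55) + 5)*4 = (-547/10 + 5)*4 = -497/10*4 = -994/5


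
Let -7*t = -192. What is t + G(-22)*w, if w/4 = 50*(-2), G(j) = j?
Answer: 61792/7 ≈ 8827.4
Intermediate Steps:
w = -400 (w = 4*(50*(-2)) = 4*(-100) = -400)
t = 192/7 (t = -⅐*(-192) = 192/7 ≈ 27.429)
t + G(-22)*w = 192/7 - 22*(-400) = 192/7 + 8800 = 61792/7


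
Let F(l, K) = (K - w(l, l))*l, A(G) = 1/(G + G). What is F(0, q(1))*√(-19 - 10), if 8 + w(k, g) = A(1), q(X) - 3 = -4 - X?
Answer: 0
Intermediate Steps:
q(X) = -1 - X (q(X) = 3 + (-4 - X) = -1 - X)
A(G) = 1/(2*G)
w(k, g) = -15/2 (w(k, g) = -8 + (½)/1 = -8 + (½)*1 = -8 + ½ = -15/2)
F(l, K) = l*(15/2 + K) (F(l, K) = (K - 1*(-15/2))*l = (K + 15/2)*l = (15/2 + K)*l = l*(15/2 + K))
F(0, q(1))*√(-19 - 10) = ((½)*0*(15 + 2*(-1 - 1*1)))*√(-19 - 10) = ((½)*0*(15 + 2*(-1 - 1)))*√(-29) = ((½)*0*(15 + 2*(-2)))*(I*√29) = ((½)*0*(15 - 4))*(I*√29) = ((½)*0*11)*(I*√29) = 0*(I*√29) = 0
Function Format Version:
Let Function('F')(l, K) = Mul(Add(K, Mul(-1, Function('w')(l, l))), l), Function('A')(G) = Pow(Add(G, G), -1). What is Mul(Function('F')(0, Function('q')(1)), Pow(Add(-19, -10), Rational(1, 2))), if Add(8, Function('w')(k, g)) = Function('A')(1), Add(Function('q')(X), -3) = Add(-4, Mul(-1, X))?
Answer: 0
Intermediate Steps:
Function('q')(X) = Add(-1, Mul(-1, X)) (Function('q')(X) = Add(3, Add(-4, Mul(-1, X))) = Add(-1, Mul(-1, X)))
Function('A')(G) = Mul(Rational(1, 2), Pow(G, -1)) (Function('A')(G) = Pow(Mul(2, G), -1) = Mul(Rational(1, 2), Pow(G, -1)))
Function('w')(k, g) = Rational(-15, 2) (Function('w')(k, g) = Add(-8, Mul(Rational(1, 2), Pow(1, -1))) = Add(-8, Mul(Rational(1, 2), 1)) = Add(-8, Rational(1, 2)) = Rational(-15, 2))
Function('F')(l, K) = Mul(l, Add(Rational(15, 2), K)) (Function('F')(l, K) = Mul(Add(K, Mul(-1, Rational(-15, 2))), l) = Mul(Add(K, Rational(15, 2)), l) = Mul(Add(Rational(15, 2), K), l) = Mul(l, Add(Rational(15, 2), K)))
Mul(Function('F')(0, Function('q')(1)), Pow(Add(-19, -10), Rational(1, 2))) = Mul(Mul(Rational(1, 2), 0, Add(15, Mul(2, Add(-1, Mul(-1, 1))))), Pow(Add(-19, -10), Rational(1, 2))) = Mul(Mul(Rational(1, 2), 0, Add(15, Mul(2, Add(-1, -1)))), Pow(-29, Rational(1, 2))) = Mul(Mul(Rational(1, 2), 0, Add(15, Mul(2, -2))), Mul(I, Pow(29, Rational(1, 2)))) = Mul(Mul(Rational(1, 2), 0, Add(15, -4)), Mul(I, Pow(29, Rational(1, 2)))) = Mul(Mul(Rational(1, 2), 0, 11), Mul(I, Pow(29, Rational(1, 2)))) = Mul(0, Mul(I, Pow(29, Rational(1, 2)))) = 0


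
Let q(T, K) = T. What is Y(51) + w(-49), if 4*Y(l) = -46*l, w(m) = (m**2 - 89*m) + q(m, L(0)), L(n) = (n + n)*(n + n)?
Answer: 12253/2 ≈ 6126.5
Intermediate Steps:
L(n) = 4*n**2 (L(n) = (2*n)*(2*n) = 4*n**2)
w(m) = m**2 - 88*m (w(m) = (m**2 - 89*m) + m = m**2 - 88*m)
Y(l) = -23*l/2 (Y(l) = (-46*l)/4 = -23*l/2)
Y(51) + w(-49) = -23/2*51 - 49*(-88 - 49) = -1173/2 - 49*(-137) = -1173/2 + 6713 = 12253/2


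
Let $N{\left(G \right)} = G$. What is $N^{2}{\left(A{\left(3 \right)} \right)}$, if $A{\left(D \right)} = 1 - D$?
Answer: $4$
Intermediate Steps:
$N^{2}{\left(A{\left(3 \right)} \right)} = \left(1 - 3\right)^{2} = \left(-2\right)^{2} = 4$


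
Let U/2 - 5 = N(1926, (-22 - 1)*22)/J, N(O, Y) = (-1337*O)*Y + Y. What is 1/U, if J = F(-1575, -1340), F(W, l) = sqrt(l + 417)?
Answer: 4615/3395518274324266062 + 651490433*I*sqrt(923)/1697759137162133031 ≈ 1.3591e-15 + 1.1658e-8*I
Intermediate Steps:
N(O, Y) = Y - 1337*O*Y (N(O, Y) = -1337*O*Y + Y = Y - 1337*O*Y)
F(W, l) = sqrt(417 + l)
J = I*sqrt(923) (J = sqrt(417 - 1340) = sqrt(-923) = I*sqrt(923) ≈ 30.381*I)
U = 10 - 2605961732*I*sqrt(923)/923 (U = 10 + 2*((((-22 - 1)*22)*(1 - 1337*1926))/((I*sqrt(923)))) = 10 + 2*(((-23*22)*(1 - 2575062))*(-I*sqrt(923)/923)) = 10 + 2*((-506*(-2575061))*(-I*sqrt(923)/923)) = 10 + 2*(1302980866*(-I*sqrt(923)/923)) = 10 + 2*(-1302980866*I*sqrt(923)/923) = 10 - 2605961732*I*sqrt(923)/923 ≈ 10.0 - 8.5776e+7*I)
1/U = 1/(10 - 2605961732*I*sqrt(923)/923)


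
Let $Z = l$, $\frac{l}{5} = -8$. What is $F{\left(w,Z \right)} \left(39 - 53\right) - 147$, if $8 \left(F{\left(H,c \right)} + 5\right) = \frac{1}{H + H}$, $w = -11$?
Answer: $- \frac{6769}{88} \approx -76.92$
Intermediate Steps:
$l = -40$ ($l = 5 \left(-8\right) = -40$)
$Z = -40$
$F{\left(H,c \right)} = -5 + \frac{1}{16 H}$ ($F{\left(H,c \right)} = -5 + \frac{1}{8 \left(H + H\right)} = -5 + \frac{1}{8 \cdot 2 H} = -5 + \frac{\frac{1}{2} \frac{1}{H}}{8} = -5 + \frac{1}{16 H}$)
$F{\left(w,Z \right)} \left(39 - 53\right) - 147 = \left(-5 + \frac{1}{16 \left(-11\right)}\right) \left(39 - 53\right) - 147 = \left(-5 + \frac{1}{16} \left(- \frac{1}{11}\right)\right) \left(39 - 53\right) - 147 = \left(-5 - \frac{1}{176}\right) \left(-14\right) - 147 = \left(- \frac{881}{176}\right) \left(-14\right) - 147 = \frac{6167}{88} - 147 = - \frac{6769}{88}$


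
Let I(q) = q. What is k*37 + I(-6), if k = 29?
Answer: 1067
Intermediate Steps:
k*37 + I(-6) = 29*37 - 6 = 1073 - 6 = 1067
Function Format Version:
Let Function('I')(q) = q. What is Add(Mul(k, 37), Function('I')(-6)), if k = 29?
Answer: 1067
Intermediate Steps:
Add(Mul(k, 37), Function('I')(-6)) = Add(Mul(29, 37), -6) = Add(1073, -6) = 1067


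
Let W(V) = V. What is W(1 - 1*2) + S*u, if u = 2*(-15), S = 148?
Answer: -4441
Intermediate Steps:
u = -30
W(1 - 1*2) + S*u = (1 - 1*2) + 148*(-30) = (1 - 2) - 4440 = -1 - 4440 = -4441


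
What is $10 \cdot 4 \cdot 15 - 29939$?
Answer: $-29339$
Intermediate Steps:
$10 \cdot 4 \cdot 15 - 29939 = 40 \cdot 15 - 29939 = 600 - 29939 = -29339$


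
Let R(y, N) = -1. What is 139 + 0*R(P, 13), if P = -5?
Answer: 139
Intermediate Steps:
139 + 0*R(P, 13) = 139 + 0*(-1) = 139 + 0 = 139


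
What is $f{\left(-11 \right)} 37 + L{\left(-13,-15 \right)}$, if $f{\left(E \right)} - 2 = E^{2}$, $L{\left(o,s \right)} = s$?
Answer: $4536$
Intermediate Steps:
$f{\left(E \right)} = 2 + E^{2}$
$f{\left(-11 \right)} 37 + L{\left(-13,-15 \right)} = \left(2 + \left(-11\right)^{2}\right) 37 - 15 = \left(2 + 121\right) 37 - 15 = 123 \cdot 37 - 15 = 4551 - 15 = 4536$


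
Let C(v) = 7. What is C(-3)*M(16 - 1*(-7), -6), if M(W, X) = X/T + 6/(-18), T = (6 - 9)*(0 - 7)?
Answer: -13/3 ≈ -4.3333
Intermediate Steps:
T = 21 (T = -3*(-7) = 21)
M(W, X) = -1/3 + X/21 (M(W, X) = X/21 + 6/(-18) = X*(1/21) + 6*(-1/18) = X/21 - 1/3 = -1/3 + X/21)
C(-3)*M(16 - 1*(-7), -6) = 7*(-1/3 + (1/21)*(-6)) = 7*(-1/3 - 2/7) = 7*(-13/21) = -13/3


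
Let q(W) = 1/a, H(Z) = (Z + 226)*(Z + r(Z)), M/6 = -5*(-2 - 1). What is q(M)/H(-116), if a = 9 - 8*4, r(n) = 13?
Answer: 1/260590 ≈ 3.8374e-6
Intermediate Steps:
M = 90 (M = 6*(-5*(-2 - 1)) = 6*(-5*(-3)) = 6*15 = 90)
H(Z) = (13 + Z)*(226 + Z) (H(Z) = (Z + 226)*(Z + 13) = (226 + Z)*(13 + Z) = (13 + Z)*(226 + Z))
a = -23 (a = 9 - 32 = -23)
q(W) = -1/23 (q(W) = 1/(-23) = -1/23)
q(M)/H(-116) = -1/(23*(2938 + (-116)² + 239*(-116))) = -1/(23*(2938 + 13456 - 27724)) = -1/23/(-11330) = -1/23*(-1/11330) = 1/260590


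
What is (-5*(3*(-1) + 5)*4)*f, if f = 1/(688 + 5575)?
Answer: -40/6263 ≈ -0.0063867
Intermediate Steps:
f = 1/6263 ≈ 0.00015967
(-5*(3*(-1) + 5)*4)*f = (-5*(3*(-1) + 5)*4)*(1/6263) = (-5*(-3 + 5)*4)*(1/6263) = (-5*2*4)*(1/6263) = -10*4*(1/6263) = -40*1/6263 = -40/6263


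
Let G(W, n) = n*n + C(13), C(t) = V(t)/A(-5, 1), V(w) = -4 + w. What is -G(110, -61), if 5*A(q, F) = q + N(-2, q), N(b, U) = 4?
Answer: -3676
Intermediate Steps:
A(q, F) = ⅘ + q/5 (A(q, F) = (q + 4)/5 = (4 + q)/5 = ⅘ + q/5)
C(t) = 20 - 5*t (C(t) = (-4 + t)/(⅘ + (⅕)*(-5)) = (-4 + t)/(⅘ - 1) = (-4 + t)/(-⅕) = (-4 + t)*(-5) = 20 - 5*t)
G(W, n) = -45 + n² (G(W, n) = n*n + (20 - 5*13) = n² + (20 - 65) = n² - 45 = -45 + n²)
-G(110, -61) = -(-45 + (-61)²) = -(-45 + 3721) = -1*3676 = -3676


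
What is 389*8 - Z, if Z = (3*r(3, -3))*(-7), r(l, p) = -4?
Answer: 3028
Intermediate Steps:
Z = 84 (Z = (3*(-4))*(-7) = -12*(-7) = 84)
389*8 - Z = 389*8 - 1*84 = 3112 - 84 = 3028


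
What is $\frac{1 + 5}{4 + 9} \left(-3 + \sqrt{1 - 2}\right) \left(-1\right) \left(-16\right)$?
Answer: $- \frac{288}{13} + \frac{96 i}{13} \approx -22.154 + 7.3846 i$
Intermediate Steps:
$\frac{1 + 5}{4 + 9} \left(-3 + \sqrt{1 - 2}\right) \left(-1\right) \left(-16\right) = \frac{6}{13} \left(-3 + \sqrt{-1}\right) \left(-1\right) \left(-16\right) = 6 \cdot \frac{1}{13} \left(-3 + i\right) \left(-1\right) \left(-16\right) = \frac{6 \left(3 - i\right)}{13} \left(-16\right) = \left(\frac{18}{13} - \frac{6 i}{13}\right) \left(-16\right) = - \frac{288}{13} + \frac{96 i}{13}$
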